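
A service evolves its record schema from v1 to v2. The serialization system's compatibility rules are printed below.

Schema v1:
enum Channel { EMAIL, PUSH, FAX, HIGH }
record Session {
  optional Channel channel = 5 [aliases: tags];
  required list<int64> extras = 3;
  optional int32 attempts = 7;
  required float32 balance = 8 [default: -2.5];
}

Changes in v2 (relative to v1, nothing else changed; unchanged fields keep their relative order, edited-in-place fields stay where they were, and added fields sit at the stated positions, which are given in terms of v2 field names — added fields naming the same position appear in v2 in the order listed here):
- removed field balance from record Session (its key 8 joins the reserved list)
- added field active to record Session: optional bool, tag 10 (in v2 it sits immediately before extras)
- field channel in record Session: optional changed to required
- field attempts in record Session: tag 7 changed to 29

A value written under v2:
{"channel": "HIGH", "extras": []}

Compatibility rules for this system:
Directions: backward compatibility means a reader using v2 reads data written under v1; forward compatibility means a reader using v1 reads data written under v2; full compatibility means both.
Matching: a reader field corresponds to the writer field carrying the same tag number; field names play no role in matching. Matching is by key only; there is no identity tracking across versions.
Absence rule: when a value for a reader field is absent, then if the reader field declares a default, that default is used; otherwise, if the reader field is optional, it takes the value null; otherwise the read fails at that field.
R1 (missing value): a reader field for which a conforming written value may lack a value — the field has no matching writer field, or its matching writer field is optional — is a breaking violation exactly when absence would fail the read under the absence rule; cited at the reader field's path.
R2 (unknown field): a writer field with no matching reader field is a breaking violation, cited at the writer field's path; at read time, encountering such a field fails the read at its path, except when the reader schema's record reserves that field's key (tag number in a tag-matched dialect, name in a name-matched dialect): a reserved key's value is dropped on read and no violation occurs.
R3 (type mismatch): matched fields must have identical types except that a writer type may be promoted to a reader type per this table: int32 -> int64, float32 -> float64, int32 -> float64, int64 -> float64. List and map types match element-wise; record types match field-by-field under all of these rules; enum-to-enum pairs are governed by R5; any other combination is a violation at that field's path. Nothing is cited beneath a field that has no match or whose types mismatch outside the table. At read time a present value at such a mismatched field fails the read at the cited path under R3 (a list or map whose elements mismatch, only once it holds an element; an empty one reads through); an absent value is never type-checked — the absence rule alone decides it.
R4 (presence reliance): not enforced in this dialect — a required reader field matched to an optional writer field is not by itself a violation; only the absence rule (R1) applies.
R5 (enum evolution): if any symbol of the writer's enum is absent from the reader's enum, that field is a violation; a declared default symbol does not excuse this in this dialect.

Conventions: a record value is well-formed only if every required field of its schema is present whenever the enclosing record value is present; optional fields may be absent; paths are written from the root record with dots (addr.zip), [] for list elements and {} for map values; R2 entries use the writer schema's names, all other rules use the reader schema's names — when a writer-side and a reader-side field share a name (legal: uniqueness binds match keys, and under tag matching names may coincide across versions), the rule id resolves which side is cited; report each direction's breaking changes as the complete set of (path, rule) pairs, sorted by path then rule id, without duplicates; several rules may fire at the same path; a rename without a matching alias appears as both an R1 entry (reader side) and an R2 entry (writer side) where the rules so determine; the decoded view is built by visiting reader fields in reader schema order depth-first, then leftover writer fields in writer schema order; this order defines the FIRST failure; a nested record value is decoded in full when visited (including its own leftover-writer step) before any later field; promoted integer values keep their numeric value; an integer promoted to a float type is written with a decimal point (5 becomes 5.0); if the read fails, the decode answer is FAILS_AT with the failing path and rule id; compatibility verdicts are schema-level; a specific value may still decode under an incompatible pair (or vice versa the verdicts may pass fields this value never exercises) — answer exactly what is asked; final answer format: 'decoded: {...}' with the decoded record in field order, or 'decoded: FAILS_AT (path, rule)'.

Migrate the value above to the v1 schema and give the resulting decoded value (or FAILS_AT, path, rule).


decoded: {"channel": "HIGH", "extras": [], "attempts": null, "balance": -2.5}

the writer's type comes first in each Session pair
decoding the Session value with the v1 reader:
  channel := "HIGH"
  extras := []
  attempts := null (missing; optional => null)
  balance := -2.5 (missing; default applied)
  => decoded: {"channel": "HIGH", "extras": [], "attempts": null, "balance": -2.5}
remaining Session differences; none change what is asked:
  removed field balance from record Session (its key 8 joins the reserved list) -> triggers nothing under the printed rules; the Session answer is the same either way
  added field active to record Session: optional bool, tag 10 (in v2 it sits immediately before extras) -> schema-level compatibility only; this Session value's decode is unchanged
  field channel in record Session: optional changed to required -> schema-level compatibility only; this Session value's decode is unchanged
  field attempts in record Session: tag 7 changed to 29 -> schema-level compatibility only; this Session value's decode is unchanged


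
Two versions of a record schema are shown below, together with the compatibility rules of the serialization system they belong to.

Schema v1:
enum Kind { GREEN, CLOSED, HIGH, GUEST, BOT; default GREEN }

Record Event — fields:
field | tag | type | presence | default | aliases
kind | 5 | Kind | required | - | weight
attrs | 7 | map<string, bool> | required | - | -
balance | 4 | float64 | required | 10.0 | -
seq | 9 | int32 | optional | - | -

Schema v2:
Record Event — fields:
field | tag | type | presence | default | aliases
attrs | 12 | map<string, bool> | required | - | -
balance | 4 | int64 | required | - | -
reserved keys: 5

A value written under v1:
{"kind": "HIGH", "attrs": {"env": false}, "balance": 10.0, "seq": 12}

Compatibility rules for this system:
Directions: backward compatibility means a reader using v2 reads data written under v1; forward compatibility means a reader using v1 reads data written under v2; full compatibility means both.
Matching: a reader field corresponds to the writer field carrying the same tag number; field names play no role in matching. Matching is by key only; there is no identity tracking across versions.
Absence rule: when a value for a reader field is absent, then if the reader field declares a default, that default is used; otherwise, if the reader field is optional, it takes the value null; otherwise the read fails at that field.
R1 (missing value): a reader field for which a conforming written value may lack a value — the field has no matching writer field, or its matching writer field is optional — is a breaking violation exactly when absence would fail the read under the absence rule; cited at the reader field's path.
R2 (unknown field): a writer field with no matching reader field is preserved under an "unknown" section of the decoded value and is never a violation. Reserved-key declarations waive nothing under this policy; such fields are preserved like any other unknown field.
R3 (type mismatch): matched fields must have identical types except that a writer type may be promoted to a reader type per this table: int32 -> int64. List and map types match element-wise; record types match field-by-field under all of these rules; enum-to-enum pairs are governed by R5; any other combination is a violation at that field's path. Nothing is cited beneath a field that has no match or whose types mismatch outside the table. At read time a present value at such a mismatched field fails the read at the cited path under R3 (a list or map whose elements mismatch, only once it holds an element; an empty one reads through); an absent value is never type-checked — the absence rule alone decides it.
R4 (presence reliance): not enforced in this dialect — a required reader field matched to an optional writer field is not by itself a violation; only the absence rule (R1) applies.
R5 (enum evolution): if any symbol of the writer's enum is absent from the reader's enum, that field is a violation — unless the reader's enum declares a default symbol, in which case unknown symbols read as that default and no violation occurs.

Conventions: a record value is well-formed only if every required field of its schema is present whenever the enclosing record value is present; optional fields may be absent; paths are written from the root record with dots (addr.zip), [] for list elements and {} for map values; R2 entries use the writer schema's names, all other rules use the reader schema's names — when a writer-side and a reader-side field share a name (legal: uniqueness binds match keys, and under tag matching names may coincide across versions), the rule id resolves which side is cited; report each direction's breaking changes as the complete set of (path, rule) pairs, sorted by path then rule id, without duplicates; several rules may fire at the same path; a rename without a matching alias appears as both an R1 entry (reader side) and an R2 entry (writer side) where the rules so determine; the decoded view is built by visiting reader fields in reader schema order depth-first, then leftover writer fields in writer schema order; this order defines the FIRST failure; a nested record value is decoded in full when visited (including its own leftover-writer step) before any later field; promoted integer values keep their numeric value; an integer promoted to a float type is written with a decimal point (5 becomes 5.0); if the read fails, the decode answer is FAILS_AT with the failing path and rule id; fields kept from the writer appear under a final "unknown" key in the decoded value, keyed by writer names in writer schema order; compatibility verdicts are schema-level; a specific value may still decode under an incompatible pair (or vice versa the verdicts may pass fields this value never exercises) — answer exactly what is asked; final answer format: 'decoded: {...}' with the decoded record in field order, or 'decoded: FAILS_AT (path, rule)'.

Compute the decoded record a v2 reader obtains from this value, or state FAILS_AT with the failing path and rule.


decoded: FAILS_AT (attrs, R1)

arrows below run writer -> reader for Event
migrating the Event value to v2:
  read fails at attrs under R1 (no fill)
  => FAILS_AT (attrs, R1)
diffs on Event not affecting the asked answer:
  removed field seq from record Event -> triggers nothing under the printed rules; the Event answer is the same either way
  field balance in record Event: type float64 changed to int64 (its default is dropped) -> schema-level compatibility only; this Event value's decode is unchanged
  removed field kind from record Event (its key 5 joins the reserved list) -> schema-level compatibility only; this Event value's decode is unchanged


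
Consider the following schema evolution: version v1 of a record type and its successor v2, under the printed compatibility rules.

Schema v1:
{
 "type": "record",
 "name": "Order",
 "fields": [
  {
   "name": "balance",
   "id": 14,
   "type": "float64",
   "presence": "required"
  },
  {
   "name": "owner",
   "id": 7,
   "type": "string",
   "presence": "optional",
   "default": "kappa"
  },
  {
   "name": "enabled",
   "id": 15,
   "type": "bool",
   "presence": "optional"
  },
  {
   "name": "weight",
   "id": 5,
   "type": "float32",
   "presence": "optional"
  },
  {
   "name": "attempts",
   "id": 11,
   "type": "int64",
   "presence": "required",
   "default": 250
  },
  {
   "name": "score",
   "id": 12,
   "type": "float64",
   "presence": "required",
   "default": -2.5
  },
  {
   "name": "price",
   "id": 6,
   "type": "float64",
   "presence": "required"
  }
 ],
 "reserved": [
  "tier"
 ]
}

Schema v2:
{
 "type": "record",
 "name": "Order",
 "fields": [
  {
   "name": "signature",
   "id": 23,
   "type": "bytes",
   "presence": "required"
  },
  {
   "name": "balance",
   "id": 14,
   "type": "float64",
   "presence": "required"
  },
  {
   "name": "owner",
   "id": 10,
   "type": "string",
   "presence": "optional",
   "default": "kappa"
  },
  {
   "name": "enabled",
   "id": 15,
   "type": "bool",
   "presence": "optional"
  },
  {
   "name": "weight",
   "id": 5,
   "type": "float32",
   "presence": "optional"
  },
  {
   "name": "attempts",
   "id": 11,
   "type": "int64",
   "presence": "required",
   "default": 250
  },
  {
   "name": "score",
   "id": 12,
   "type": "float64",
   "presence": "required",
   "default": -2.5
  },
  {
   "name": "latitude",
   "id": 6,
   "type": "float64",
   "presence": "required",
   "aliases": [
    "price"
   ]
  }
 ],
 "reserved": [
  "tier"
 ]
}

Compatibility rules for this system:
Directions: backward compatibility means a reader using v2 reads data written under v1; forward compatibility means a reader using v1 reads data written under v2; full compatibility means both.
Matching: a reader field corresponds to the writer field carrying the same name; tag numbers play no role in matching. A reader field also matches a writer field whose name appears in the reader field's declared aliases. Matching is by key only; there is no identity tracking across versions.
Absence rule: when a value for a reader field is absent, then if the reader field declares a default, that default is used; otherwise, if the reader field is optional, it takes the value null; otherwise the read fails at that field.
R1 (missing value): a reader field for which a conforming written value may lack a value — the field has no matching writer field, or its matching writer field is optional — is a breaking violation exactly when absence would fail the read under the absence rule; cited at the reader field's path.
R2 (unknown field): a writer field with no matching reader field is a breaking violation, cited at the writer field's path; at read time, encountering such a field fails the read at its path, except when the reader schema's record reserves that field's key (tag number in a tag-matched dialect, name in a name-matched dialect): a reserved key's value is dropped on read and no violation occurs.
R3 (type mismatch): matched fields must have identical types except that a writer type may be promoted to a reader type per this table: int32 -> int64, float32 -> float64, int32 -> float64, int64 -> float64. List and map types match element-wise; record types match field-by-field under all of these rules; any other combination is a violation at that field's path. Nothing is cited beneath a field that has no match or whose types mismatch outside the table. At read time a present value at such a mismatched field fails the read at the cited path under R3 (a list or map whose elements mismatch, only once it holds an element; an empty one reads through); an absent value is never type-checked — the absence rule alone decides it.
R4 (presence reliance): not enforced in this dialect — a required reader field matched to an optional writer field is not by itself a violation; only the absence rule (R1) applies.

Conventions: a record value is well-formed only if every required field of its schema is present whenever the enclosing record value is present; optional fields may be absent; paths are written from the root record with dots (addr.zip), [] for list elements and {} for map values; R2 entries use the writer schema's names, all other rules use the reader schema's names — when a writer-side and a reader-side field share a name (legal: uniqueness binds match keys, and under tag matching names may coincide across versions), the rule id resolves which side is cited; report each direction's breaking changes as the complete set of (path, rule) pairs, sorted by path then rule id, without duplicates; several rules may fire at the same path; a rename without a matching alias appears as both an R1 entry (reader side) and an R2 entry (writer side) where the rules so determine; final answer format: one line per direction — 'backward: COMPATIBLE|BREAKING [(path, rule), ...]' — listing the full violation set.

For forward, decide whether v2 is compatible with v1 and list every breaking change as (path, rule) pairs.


each type pair in Order: writer, then reader
forward analysis of Order with v1 as reader and v2 as writer:
  writer required, float64 -> float64: reader balance maps from writer balance
  writer optional, string -> string: reader owner maps from writer owner
  writer optional, bool -> bool: reader enabled maps from writer enabled
  writer optional, float32 -> float32: reader weight maps from writer weight
  writer required, int64 -> int64: reader attempts maps from writer attempts
  writer required, float64 -> float64: reader score maps from writer score
  price has no writer counterpart
  writer signature: unknown to reader
  writer latitude: unknown to reader
  violation R2 at latitude
  violation R1 at price
  violation R2 at signature
  => forward verdict for Order: BREAKING, 3 violation(s)
diffs on Order not affecting the asked answer:
  field owner in record Order: tag 7 changed to 10 -> no rule fires on it in Order's dialect; the asked verdict holds

forward: BREAKING [(latitude, R2), (price, R1), (signature, R2)]


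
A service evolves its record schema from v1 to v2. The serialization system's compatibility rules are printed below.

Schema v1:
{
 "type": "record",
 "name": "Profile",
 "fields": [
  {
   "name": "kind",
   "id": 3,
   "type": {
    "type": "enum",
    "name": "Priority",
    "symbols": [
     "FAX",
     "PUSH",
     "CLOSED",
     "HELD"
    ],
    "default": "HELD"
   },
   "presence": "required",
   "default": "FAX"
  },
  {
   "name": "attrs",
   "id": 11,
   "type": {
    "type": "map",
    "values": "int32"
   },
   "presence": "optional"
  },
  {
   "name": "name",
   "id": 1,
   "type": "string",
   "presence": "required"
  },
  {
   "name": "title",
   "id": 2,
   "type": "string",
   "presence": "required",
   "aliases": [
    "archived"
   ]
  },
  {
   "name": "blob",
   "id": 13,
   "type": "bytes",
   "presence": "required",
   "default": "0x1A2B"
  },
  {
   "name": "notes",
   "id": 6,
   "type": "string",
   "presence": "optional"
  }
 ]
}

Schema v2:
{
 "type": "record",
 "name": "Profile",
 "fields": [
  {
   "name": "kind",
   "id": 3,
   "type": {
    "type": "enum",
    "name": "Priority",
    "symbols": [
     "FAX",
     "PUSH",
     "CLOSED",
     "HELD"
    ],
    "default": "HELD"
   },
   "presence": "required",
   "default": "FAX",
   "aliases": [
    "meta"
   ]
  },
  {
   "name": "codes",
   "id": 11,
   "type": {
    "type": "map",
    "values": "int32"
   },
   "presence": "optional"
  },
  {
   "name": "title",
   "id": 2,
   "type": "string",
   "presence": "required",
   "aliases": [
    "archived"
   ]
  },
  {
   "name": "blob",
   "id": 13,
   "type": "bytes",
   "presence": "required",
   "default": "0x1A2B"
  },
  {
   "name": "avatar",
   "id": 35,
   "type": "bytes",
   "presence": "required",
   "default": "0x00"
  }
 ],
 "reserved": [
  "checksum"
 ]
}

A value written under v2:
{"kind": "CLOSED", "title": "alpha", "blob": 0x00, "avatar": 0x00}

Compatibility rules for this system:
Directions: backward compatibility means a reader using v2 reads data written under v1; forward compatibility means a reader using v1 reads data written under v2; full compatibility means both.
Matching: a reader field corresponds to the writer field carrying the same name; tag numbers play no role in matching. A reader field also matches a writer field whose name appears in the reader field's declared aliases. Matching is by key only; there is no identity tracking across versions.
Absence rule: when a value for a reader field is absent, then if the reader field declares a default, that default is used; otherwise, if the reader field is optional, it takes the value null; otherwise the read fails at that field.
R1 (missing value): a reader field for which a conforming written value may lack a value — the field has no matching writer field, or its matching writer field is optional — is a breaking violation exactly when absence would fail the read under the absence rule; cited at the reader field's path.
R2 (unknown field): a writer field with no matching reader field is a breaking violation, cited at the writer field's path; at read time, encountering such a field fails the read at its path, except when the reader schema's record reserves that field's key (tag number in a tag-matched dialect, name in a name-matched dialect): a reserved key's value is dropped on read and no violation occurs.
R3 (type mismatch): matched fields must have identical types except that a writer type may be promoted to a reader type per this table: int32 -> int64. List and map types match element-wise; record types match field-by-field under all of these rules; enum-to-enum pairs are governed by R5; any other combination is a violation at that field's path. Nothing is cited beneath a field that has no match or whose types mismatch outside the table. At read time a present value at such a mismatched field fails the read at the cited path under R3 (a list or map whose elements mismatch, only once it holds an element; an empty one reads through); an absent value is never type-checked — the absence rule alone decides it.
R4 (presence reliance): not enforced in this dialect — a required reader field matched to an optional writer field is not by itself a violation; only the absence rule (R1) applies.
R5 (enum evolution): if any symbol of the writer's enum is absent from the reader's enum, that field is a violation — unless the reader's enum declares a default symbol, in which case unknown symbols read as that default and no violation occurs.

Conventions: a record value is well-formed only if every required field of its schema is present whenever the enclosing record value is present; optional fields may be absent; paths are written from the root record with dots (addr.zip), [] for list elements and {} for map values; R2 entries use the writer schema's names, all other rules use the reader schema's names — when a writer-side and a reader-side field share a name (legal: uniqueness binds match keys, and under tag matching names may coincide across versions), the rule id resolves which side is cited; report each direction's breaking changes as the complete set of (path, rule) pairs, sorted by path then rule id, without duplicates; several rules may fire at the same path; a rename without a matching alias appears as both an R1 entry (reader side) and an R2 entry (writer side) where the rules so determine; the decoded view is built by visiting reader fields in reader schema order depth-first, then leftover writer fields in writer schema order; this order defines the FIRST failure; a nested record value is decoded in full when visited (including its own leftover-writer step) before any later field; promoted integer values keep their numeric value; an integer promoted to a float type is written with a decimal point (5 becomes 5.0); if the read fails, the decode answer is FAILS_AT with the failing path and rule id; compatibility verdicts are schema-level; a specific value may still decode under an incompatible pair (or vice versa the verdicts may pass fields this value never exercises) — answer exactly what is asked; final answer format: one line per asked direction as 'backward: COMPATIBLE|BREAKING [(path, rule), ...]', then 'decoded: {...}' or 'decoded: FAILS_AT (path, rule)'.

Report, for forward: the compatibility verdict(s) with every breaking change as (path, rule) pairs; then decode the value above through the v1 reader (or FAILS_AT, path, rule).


forward: BREAKING [(avatar, R2), (codes, R2), (name, R1)]; decoded: FAILS_AT (name, R1)

arrows below run writer -> reader for Profile
forward pass over Profile, reader schema v1, writer schema v2:
  kind <- kind (Priority -> Priority, writer required)
  attrs: no writer match
  name: no writer match
  title <- title (string -> string, writer required)
  blob <- blob (bytes -> bytes, writer required)
  notes: no writer match
  codes (writer side), unknown to reader
  avatar (writer side), unknown to reader
  violation R2 at avatar
  violation R2 at codes
  violation R1 at name
  => forward: BREAKING (3)
decode (reader v1):
  kind := "CLOSED"
  attrs := null (absent, optional -> null)
  read fails at name under R1 (no fill)
  => FAILS_AT (name, R1)
the rest of the Profile diff is inert for this question:
  removed field notes from record Profile -> fires only in the backward direction of Profile, which is not asked here


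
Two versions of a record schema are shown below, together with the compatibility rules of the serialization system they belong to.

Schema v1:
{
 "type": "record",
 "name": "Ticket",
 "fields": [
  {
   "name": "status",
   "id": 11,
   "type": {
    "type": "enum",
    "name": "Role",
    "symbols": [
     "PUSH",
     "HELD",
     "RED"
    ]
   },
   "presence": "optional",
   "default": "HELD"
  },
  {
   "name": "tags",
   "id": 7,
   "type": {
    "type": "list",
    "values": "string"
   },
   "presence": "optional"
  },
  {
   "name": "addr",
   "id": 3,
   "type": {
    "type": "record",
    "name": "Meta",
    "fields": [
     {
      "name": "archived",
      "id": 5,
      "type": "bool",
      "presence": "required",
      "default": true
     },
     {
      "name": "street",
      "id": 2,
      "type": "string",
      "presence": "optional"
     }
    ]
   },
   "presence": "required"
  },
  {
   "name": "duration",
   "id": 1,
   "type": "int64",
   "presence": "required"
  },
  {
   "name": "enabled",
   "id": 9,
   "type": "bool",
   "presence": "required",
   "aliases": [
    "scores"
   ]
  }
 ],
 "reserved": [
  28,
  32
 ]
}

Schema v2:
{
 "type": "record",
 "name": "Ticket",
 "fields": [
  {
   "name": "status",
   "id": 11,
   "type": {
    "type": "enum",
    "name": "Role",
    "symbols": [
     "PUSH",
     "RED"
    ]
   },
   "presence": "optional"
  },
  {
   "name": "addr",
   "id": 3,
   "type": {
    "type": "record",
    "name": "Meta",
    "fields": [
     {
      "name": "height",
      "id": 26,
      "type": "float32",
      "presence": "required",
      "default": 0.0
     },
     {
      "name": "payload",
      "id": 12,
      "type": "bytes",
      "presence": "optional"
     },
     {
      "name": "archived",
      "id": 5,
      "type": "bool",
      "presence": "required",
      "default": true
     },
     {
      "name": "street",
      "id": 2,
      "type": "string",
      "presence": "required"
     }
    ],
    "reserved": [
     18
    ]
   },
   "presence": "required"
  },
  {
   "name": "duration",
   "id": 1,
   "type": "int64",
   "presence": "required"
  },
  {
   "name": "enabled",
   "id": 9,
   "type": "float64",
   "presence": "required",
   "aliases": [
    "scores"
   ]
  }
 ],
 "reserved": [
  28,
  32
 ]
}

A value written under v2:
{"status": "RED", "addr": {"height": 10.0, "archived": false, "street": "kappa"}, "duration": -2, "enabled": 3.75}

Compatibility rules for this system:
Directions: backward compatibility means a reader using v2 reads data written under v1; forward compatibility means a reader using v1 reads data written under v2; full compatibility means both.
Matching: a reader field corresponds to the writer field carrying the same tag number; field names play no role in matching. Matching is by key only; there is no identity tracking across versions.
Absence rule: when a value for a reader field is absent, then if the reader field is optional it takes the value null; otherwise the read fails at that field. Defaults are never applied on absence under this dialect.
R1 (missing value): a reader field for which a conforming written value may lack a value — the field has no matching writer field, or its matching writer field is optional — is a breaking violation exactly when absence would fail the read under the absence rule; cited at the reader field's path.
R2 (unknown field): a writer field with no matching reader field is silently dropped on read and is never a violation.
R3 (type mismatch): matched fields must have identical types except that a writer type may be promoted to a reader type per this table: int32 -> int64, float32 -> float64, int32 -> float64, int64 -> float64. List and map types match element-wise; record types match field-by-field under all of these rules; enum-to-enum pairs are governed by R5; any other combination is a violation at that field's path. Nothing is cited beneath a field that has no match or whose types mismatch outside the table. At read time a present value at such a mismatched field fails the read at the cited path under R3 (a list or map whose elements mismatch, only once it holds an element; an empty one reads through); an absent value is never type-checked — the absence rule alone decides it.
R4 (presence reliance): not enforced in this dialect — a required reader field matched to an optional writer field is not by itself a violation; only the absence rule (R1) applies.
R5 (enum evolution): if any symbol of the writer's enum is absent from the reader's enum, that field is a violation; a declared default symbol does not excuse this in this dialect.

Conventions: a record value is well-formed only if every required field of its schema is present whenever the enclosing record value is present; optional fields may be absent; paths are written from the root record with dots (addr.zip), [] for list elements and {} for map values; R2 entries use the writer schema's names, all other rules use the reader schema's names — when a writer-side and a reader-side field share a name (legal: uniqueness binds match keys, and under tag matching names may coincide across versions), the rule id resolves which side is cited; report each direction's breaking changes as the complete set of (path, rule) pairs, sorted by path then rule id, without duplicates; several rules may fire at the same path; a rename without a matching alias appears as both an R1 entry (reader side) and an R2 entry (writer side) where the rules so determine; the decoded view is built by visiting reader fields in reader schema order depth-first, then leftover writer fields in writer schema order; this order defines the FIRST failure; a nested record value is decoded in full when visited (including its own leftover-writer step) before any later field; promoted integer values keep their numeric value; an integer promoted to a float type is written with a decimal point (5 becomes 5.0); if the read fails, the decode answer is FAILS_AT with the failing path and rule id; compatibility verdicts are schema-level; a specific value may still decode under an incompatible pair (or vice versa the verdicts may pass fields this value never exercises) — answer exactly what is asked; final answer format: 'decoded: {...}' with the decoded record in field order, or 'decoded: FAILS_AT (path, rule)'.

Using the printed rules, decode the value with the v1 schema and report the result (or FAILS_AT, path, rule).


the writer's type comes first in each Ticket pair
decoding the Ticket value with the v1 reader:
  status := "RED"
  tags := null (not supplied -> null)
  addr.archived := false
  addr.street := "kappa"
  writer addr.height: unmatched, discarded
  duration := -2
  read fails at enabled under R3
  => FAILS_AT (enabled, R3)
checking off the Ticket differences that do not matter here:
  enum Role (field status in record Ticket): symbol HELD removed (the field default referencing it is cleared) -> schema-level compatibility only; this Ticket value's decode is unchanged
  field street in record Meta: optional changed to required -> schema-level compatibility only; this Ticket value's decode is unchanged
  added field payload to record Meta: optional bytes, tag 12 (in v2 it sits immediately before archived) -> inert under this dialect — no rule fires on Ticket and the result does not move
  removed field tags from record Ticket -> inert under this dialect — no rule fires on Ticket and the result does not move
  added field height to record Meta: required float32, tag 26, default 0.0 (in v2 it sits immediately before archived) -> schema-level compatibility only; this Ticket value's decode is unchanged

decoded: FAILS_AT (enabled, R3)


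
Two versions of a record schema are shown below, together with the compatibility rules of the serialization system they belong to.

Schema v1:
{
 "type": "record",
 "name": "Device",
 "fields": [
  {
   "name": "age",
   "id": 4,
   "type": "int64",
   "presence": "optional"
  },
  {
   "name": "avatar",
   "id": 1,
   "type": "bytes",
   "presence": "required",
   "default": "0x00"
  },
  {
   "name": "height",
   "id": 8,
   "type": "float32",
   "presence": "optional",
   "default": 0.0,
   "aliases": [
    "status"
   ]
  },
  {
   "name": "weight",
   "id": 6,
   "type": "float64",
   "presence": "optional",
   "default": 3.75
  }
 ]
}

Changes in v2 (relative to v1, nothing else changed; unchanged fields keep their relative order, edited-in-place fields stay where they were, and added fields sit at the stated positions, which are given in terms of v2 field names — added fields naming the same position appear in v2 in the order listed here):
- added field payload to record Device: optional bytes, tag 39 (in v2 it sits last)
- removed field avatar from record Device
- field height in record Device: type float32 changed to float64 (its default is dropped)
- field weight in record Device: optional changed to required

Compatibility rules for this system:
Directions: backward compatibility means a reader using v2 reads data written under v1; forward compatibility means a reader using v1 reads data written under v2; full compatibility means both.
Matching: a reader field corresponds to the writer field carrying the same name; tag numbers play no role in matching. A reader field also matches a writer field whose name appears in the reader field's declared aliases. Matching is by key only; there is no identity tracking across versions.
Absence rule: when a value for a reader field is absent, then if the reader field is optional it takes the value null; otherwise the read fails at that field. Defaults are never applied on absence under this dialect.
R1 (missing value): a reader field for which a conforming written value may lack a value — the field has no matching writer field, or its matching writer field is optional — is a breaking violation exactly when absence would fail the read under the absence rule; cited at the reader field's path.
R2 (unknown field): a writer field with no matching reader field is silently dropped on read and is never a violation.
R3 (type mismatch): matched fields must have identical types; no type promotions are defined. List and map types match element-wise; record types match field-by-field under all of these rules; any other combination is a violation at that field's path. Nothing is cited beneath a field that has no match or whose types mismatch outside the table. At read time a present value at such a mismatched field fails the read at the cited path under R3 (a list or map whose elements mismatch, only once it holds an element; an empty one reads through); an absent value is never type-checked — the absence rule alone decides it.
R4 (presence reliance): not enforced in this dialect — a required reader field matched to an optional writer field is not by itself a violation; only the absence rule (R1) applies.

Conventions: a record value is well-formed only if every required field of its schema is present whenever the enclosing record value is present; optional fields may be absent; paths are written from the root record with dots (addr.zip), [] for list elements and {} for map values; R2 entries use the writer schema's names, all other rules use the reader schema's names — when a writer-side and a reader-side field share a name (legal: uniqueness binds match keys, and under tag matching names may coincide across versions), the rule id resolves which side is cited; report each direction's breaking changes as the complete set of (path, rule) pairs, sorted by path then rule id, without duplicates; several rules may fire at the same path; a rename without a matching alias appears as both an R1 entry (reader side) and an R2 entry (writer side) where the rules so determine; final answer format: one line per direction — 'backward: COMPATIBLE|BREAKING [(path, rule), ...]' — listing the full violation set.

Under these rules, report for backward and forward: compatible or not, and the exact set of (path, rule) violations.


arrows below run writer -> reader for Device
checking backward for Device: reader v2 against writer v1:
  age: paired with writer age (int64 -> int64; writer optional)
  height: paired with writer height (float32 -> float64; writer optional)
  weight: paired with writer weight (float64 -> float64; writer optional)
  payload: no writer-side match
  avatar (writer side), unknown to reader
  violation R3 at height
  violation R1 at weight
  => backward verdict for Device: BREAKING, 2 violation(s)
checking forward for Device: reader v1 against writer v2:
  age: paired with writer age (int64 -> int64; writer optional)
  avatar: no writer-side match
  height: paired with writer height (float64 -> float32; writer optional)
  weight: paired with writer weight (float64 -> float64; writer required)
  payload (writer side), unknown to reader
  violation R1 at avatar
  violation R3 at height
  => forward verdict for Device: BREAKING, 2 violation(s)

backward: BREAKING [(height, R3), (weight, R1)]; forward: BREAKING [(avatar, R1), (height, R3)]


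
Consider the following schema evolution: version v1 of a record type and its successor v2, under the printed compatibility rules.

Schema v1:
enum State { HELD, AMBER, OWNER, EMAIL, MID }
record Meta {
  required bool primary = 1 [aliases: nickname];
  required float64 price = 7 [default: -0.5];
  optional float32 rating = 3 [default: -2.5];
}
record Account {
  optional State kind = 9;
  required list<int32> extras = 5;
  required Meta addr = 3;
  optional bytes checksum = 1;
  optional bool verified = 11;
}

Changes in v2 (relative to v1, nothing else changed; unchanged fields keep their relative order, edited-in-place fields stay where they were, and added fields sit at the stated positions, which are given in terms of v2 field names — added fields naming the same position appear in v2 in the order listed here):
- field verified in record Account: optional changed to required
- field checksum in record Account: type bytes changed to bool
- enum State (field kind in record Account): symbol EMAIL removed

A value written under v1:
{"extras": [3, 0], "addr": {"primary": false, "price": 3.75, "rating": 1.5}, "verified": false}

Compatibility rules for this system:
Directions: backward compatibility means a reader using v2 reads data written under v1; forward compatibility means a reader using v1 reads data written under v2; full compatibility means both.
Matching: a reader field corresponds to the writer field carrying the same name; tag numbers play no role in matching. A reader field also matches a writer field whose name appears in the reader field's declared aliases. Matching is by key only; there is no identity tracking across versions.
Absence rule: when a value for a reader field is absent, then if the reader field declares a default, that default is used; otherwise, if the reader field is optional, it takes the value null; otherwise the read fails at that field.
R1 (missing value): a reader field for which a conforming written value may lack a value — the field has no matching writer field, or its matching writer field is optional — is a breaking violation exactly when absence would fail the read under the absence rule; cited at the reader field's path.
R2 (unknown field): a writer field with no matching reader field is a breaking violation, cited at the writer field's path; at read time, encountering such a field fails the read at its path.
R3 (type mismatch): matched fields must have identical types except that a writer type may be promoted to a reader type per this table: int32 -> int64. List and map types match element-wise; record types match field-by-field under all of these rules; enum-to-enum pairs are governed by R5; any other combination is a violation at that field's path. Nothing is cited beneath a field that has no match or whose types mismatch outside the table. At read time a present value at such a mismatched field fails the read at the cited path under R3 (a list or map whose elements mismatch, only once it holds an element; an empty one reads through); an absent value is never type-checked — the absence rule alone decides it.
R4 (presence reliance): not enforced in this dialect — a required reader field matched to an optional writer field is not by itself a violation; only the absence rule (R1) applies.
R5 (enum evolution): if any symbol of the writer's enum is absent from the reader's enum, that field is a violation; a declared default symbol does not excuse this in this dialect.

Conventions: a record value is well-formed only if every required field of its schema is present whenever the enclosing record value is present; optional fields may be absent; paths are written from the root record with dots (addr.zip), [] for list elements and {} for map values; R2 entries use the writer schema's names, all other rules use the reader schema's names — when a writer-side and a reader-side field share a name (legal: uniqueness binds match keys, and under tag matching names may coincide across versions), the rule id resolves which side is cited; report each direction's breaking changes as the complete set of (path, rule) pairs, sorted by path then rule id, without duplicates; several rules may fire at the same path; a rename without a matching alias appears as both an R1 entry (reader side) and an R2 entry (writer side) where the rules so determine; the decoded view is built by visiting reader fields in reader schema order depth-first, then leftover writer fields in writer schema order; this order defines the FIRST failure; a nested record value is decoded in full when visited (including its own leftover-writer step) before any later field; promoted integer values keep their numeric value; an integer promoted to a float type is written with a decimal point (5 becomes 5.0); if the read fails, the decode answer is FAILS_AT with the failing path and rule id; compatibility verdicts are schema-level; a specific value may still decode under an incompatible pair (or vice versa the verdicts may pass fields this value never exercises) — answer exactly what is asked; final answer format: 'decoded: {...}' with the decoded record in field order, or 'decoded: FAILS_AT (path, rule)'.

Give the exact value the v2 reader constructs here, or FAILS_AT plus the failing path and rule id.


the writer's type comes first in each Account pair
migrating the Account value to v2:
  kind := null (absent, optional -> null)
  extras := [3, 0]
  addr.primary := false
  addr.price := 3.75
  addr.rating := 1.5
  checksum := null (absent, optional -> null)
  verified := false
  => decoded: {"kind": null, "extras": [3, 0], "addr": {"primary": false, "price": 3.75, "rating": 1.5}, "checksum": null, "verified": false}
the rest of the Account diff is inert for this question:
  field verified in record Account: optional changed to required -> a verdict-level change on Account — the shown value reads the same
  field checksum in record Account: type bytes changed to bool -> a verdict-level change on Account — the shown value reads the same
  enum State (field kind in record Account): symbol EMAIL removed -> a verdict-level change on Account — the shown value reads the same

decoded: {"kind": null, "extras": [3, 0], "addr": {"primary": false, "price": 3.75, "rating": 1.5}, "checksum": null, "verified": false}
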